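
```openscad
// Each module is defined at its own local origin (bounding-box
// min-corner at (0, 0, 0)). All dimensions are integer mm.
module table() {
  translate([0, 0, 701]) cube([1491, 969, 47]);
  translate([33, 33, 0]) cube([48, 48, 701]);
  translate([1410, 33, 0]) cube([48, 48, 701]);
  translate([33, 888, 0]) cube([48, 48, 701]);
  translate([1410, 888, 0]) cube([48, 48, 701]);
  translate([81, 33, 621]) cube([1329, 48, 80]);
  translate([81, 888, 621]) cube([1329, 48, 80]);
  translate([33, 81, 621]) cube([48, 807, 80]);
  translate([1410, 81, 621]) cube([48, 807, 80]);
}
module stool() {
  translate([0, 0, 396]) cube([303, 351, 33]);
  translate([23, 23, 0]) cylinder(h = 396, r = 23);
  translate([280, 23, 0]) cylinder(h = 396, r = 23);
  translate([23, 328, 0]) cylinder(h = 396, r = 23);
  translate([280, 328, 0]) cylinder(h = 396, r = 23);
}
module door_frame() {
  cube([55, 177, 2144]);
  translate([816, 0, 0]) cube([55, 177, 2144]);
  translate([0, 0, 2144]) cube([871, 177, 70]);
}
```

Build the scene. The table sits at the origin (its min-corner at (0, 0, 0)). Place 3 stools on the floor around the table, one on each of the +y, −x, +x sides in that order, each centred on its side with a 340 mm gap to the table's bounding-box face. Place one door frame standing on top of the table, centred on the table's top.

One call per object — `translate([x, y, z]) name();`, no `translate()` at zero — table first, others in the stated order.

table();
translate([594, 1309, 0]) stool();
translate([-643, 309, 0]) stool();
translate([1831, 309, 0]) stool();
translate([310, 396, 748]) door_frame();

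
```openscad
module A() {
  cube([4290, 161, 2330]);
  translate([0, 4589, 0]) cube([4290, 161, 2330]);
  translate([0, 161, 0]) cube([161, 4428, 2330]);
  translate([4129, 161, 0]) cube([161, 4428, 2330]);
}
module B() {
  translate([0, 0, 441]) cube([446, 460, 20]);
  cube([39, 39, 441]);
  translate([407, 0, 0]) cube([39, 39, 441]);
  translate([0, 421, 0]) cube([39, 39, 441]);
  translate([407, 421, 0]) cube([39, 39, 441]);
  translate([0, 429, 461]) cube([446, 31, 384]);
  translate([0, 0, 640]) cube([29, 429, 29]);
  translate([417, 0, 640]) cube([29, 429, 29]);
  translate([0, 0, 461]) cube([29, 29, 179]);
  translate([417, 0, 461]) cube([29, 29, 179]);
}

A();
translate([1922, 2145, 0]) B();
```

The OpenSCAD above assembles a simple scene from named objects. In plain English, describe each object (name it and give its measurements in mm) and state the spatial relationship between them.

A is the wall frame of a small rectangular building: four walls, each 2330 mm tall and 161 mm thick, enclosing a footprint 4290 mm (x) by 4750 mm (y) outside-to-outside, with no floor or roof. The front and back walls (the −y and +y sides) span the full width; the two side walls fit between them.

B is a chair. The seat is a 446×460×20 mm slab with its top at z = 461 mm, on four 39×39 mm corner legs (flush with the seat edges, standing on z = 0). A flat backrest 31 mm thick, 384 mm tall, spans the full seat width and rises from the seat top along its +y edge, rear face flush with the rear of the seat. Two armrests of 29×29 mm section run along each side from the seat's front edge to the front of the backrest, top faces 208 mm above the seat top and outer faces flush with the seat's x-edges; a 29×29 mm post under the front of each armrest stands on the seat at the front corner.

The chair sits inside the house frame, centred.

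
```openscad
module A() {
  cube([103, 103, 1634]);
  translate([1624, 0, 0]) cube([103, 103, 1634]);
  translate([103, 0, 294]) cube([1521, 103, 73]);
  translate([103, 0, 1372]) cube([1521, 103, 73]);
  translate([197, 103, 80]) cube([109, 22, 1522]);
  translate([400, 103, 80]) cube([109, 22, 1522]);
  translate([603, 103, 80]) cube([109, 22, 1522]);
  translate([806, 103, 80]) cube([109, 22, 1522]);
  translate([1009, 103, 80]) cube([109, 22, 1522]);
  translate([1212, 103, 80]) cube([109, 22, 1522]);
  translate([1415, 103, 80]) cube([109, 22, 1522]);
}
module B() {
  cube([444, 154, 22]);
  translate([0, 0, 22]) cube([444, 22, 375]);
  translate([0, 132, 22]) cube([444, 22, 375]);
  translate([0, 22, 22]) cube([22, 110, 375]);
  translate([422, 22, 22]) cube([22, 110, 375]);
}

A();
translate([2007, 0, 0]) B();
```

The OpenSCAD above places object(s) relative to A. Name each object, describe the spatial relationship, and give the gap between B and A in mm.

The open box's nearest face is 280 mm from the fence section's +x face.

A is a fence section. B is an open box. The open box is on the floor beside the fence section on its +x side. The gap between the open box and the fence section is 280 mm.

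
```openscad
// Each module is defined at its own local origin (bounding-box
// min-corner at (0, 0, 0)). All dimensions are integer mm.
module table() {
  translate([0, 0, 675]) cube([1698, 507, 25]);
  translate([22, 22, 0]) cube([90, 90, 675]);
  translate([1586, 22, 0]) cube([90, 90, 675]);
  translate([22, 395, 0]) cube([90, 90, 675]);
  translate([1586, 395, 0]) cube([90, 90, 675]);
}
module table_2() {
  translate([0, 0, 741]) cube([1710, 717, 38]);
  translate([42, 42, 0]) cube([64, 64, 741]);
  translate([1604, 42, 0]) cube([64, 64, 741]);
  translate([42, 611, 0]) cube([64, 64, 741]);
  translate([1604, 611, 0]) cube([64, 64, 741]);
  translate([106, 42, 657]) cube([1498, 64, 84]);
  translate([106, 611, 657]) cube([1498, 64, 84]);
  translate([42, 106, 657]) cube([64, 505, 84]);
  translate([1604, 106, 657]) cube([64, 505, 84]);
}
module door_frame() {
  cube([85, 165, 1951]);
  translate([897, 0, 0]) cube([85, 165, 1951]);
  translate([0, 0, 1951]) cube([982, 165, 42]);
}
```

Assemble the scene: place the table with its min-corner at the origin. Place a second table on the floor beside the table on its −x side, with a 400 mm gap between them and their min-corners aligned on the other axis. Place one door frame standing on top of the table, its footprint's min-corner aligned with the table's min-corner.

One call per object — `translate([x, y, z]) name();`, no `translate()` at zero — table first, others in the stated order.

table();
translate([-2110, 0, 0]) table_2();
translate([0, 0, 700]) door_frame();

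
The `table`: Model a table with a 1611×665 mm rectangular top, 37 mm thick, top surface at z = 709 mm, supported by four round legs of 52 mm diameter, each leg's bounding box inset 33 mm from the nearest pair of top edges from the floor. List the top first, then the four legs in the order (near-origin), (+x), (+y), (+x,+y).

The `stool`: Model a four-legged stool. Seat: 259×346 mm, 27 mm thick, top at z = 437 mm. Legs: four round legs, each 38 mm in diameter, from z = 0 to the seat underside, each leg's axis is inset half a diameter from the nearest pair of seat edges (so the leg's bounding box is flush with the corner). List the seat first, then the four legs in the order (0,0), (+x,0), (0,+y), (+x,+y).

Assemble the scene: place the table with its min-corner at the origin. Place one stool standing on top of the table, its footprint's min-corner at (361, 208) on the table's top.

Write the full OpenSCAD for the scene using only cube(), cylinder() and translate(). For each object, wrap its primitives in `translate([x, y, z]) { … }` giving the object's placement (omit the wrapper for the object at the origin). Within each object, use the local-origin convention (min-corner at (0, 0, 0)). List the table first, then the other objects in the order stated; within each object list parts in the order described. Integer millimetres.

translate([0, 0, 672]) cube([1611, 665, 37]);
translate([59, 59, 0]) cylinder(h = 672, r = 26);
translate([1552, 59, 0]) cylinder(h = 672, r = 26);
translate([59, 606, 0]) cylinder(h = 672, r = 26);
translate([1552, 606, 0]) cylinder(h = 672, r = 26);
translate([361, 208, 709]) {
  translate([0, 0, 410]) cube([259, 346, 27]);
  translate([19, 19, 0]) cylinder(h = 410, r = 19);
  translate([240, 19, 0]) cylinder(h = 410, r = 19);
  translate([19, 327, 0]) cylinder(h = 410, r = 19);
  translate([240, 327, 0]) cylinder(h = 410, r = 19);
}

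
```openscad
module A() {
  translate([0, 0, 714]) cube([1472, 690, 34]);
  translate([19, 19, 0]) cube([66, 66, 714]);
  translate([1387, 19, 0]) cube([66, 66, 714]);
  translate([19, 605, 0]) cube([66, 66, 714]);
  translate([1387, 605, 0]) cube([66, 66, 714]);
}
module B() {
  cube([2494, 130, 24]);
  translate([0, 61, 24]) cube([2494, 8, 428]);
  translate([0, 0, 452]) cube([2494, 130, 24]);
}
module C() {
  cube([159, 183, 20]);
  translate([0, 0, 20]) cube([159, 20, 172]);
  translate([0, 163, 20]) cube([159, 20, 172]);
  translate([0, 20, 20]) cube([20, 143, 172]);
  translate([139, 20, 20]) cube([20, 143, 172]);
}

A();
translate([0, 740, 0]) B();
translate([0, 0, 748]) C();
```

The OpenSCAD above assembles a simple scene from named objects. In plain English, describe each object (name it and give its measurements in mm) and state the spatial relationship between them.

A is a rectangular dining table. The top is 1472×690×34 mm with its upper surface at z = 748 mm. It stands on four 66×66 mm square legs, each inset 19 mm from the nearest pair of top edges, running from the floor to the underside of the top.

B is an I-beam lying along x, 2494 mm long. Overall section height 476 mm. Two flanges 130 mm wide (y) and 24 mm thick, one on the floor and one at the top; a web 8 mm thick runs between them, centred on the flange width.

C is an open storage box with external size 159×183×192 mm and wall thickness 20 mm (the base is also 20 mm thick). The base covers the whole footprint; the four walls stand on the base, with the y-facing walls full-width and the x-facing walls fitting between their inner faces.

The I-beam is on the floor beside the table on its +y side. The open box is on top of the table.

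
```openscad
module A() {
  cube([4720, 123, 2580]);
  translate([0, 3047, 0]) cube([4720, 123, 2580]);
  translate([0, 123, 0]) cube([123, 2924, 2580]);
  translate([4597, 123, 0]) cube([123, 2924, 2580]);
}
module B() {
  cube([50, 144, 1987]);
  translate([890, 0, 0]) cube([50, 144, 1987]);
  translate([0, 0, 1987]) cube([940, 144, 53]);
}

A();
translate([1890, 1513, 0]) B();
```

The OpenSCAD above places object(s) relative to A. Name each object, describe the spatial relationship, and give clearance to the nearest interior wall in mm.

Clearances: x = 1767, y = 1390; minimum 1390 mm.

A is a house frame. B is a door frame. The door frame sits inside the house frame, centred. The clearance to the nearest interior wall is 1390 mm.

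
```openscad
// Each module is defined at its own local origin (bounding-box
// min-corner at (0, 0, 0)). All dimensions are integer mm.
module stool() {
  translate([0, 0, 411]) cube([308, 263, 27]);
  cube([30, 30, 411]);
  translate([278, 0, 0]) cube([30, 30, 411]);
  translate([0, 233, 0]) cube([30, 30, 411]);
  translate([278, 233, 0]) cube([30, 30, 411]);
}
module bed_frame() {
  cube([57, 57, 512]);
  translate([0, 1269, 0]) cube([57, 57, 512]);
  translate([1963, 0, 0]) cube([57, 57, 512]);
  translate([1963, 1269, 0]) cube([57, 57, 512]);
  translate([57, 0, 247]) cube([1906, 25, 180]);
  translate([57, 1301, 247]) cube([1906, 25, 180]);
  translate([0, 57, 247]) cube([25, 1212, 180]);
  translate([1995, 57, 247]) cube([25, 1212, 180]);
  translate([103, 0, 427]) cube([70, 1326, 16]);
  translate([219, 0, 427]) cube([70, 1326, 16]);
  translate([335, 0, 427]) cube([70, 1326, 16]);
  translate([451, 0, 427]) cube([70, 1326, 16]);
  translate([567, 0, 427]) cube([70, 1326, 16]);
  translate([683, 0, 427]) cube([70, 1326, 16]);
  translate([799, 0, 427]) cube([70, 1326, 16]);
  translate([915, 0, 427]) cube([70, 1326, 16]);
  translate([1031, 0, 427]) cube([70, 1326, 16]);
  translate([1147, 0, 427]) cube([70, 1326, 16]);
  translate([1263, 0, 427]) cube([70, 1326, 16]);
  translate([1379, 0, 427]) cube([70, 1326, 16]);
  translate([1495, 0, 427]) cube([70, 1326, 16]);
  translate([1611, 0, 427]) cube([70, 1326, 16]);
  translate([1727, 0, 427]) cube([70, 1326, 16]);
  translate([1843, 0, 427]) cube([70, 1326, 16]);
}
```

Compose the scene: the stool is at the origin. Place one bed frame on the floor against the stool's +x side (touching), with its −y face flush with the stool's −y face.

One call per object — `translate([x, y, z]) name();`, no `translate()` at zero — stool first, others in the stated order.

stool();
translate([308, 0, 0]) bed_frame();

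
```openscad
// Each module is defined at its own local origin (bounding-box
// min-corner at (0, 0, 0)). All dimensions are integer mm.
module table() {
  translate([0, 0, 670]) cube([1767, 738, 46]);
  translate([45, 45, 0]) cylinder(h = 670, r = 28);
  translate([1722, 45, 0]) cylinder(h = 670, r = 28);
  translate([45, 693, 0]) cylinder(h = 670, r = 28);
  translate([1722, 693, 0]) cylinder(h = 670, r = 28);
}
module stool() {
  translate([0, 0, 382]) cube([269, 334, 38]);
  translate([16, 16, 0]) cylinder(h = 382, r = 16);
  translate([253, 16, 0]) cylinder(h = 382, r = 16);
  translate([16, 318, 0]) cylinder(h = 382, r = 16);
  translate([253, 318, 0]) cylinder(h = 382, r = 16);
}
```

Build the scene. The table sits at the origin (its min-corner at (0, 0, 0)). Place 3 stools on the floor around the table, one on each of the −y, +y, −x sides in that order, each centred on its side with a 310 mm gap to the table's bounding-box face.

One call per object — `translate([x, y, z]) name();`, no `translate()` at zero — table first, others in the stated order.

table();
translate([749, -644, 0]) stool();
translate([749, 1048, 0]) stool();
translate([-579, 202, 0]) stool();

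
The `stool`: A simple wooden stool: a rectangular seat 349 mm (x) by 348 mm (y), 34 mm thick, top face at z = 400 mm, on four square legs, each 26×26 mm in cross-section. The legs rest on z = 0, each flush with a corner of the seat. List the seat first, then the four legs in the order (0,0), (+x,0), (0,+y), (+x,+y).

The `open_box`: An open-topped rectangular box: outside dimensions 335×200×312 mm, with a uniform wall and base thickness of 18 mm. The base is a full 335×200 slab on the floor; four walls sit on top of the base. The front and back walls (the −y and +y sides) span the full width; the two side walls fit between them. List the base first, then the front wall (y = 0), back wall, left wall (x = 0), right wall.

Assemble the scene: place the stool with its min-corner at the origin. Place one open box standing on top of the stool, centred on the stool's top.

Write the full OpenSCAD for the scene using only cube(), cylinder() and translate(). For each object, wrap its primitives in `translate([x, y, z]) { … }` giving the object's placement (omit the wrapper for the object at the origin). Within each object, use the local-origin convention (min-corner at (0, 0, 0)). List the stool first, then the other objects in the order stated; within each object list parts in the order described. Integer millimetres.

translate([0, 0, 366]) cube([349, 348, 34]);
cube([26, 26, 366]);
translate([323, 0, 0]) cube([26, 26, 366]);
translate([0, 322, 0]) cube([26, 26, 366]);
translate([323, 322, 0]) cube([26, 26, 366]);
translate([7, 74, 400]) {
  cube([335, 200, 18]);
  translate([0, 0, 18]) cube([335, 18, 294]);
  translate([0, 182, 18]) cube([335, 18, 294]);
  translate([0, 18, 18]) cube([18, 164, 294]);
  translate([317, 18, 18]) cube([18, 164, 294]);
}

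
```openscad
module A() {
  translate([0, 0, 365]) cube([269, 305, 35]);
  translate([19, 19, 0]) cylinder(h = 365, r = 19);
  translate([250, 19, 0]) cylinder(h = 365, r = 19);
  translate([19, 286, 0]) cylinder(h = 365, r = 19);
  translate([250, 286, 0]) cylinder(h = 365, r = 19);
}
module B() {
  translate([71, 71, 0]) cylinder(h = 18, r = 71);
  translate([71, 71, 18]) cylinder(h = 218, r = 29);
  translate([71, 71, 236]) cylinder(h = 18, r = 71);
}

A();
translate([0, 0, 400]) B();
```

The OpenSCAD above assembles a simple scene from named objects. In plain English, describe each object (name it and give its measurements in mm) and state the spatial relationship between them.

A is a simple wooden stool: a rectangular seat 269 mm (x) by 305 mm (y), 35 mm thick, top face at z = 400 mm, on four round legs, each 38 mm in diameter. The legs rest on z = 0, each leg's axis is inset half a diameter from the nearest pair of seat edges (so the leg's bounding box is flush with the corner).

B is a spool: two coaxial disc flanges of radius 71 mm and thickness 18 mm, joined by a core cylinder of radius 29 mm and height 218 mm. The lower flange rests on z = 0 and the three cylinders share a vertical axis.

The spool is on top of the stool.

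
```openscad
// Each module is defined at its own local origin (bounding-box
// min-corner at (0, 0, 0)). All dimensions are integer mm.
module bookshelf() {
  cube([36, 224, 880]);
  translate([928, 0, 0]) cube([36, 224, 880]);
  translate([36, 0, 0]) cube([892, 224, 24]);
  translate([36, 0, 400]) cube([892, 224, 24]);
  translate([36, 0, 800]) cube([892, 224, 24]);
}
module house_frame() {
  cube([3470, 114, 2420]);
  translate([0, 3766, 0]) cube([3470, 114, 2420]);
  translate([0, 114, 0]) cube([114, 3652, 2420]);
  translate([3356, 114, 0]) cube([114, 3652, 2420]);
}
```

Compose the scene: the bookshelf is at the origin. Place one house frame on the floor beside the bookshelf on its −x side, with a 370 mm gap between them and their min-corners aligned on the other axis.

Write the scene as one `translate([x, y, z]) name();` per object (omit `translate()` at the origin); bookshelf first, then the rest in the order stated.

bookshelf();
translate([-3840, 0, 0]) house_frame();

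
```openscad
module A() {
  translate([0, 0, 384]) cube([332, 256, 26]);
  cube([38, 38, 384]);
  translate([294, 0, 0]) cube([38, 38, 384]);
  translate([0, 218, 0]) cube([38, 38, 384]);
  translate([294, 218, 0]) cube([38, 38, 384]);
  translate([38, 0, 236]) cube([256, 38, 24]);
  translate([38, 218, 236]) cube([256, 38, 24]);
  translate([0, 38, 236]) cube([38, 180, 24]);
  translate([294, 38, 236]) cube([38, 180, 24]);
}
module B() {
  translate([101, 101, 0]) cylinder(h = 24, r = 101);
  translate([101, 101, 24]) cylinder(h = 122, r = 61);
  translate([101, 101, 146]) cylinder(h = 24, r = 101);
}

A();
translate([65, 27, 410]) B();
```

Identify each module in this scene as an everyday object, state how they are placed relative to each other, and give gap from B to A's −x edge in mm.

The spool's min-x is at 65; the stool's min-x is 0; gap = 65 mm.

A is a stool. B is a spool. The spool is on top of the stool, centred. The gap from the spool to the stool's −x edge is 65 mm.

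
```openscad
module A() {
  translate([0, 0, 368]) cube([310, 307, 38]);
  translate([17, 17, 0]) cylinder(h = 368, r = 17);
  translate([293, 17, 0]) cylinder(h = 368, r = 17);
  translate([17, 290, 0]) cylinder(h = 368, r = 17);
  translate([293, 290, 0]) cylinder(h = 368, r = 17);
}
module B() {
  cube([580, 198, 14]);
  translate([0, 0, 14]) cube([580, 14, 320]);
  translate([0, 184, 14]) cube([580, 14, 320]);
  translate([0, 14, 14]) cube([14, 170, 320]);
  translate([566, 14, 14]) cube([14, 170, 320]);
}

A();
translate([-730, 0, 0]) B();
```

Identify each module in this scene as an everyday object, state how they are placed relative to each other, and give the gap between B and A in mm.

A is a stool. B is an open box. The open box is on the floor beside the stool on its −x side. The gap between the open box and the stool is 150 mm.

The open box's nearest face is 150 mm from the stool's −x face.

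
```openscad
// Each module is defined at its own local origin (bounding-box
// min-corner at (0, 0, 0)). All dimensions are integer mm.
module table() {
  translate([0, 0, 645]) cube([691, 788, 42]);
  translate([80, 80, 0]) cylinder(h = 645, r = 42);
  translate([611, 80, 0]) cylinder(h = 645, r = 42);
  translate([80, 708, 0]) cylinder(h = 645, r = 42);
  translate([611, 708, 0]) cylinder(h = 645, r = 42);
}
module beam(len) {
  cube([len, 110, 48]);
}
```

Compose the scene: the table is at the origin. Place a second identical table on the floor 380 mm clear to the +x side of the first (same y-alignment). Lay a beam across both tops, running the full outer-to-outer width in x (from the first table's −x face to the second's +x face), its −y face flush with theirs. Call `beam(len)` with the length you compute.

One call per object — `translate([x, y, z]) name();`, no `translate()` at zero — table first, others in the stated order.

table();
translate([1071, 0, 0]) table();
translate([0, 0, 687]) beam(1762);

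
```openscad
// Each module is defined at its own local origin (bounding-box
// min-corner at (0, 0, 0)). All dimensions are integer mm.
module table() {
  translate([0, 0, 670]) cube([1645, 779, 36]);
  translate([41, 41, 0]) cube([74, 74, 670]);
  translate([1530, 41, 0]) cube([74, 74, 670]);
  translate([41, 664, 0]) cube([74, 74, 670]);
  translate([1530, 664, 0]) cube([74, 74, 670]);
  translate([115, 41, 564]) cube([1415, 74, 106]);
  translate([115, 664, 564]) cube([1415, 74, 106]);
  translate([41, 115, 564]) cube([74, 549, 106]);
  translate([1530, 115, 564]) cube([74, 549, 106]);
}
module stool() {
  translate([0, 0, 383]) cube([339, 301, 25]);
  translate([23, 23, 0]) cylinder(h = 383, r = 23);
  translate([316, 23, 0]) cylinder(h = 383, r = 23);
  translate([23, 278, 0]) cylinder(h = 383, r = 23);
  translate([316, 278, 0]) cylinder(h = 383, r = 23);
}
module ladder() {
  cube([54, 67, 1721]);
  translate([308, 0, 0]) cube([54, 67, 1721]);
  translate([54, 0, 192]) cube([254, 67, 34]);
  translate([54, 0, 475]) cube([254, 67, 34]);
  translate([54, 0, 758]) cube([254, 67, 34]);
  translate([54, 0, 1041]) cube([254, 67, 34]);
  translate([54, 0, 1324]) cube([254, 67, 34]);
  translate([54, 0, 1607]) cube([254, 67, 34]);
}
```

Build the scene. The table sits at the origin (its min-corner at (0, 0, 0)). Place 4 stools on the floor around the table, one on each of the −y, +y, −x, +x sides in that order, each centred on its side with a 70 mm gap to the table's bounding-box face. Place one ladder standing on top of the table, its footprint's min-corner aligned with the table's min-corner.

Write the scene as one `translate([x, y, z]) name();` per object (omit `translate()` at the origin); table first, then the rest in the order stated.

table();
translate([653, -371, 0]) stool();
translate([653, 849, 0]) stool();
translate([-409, 239, 0]) stool();
translate([1715, 239, 0]) stool();
translate([0, 0, 706]) ladder();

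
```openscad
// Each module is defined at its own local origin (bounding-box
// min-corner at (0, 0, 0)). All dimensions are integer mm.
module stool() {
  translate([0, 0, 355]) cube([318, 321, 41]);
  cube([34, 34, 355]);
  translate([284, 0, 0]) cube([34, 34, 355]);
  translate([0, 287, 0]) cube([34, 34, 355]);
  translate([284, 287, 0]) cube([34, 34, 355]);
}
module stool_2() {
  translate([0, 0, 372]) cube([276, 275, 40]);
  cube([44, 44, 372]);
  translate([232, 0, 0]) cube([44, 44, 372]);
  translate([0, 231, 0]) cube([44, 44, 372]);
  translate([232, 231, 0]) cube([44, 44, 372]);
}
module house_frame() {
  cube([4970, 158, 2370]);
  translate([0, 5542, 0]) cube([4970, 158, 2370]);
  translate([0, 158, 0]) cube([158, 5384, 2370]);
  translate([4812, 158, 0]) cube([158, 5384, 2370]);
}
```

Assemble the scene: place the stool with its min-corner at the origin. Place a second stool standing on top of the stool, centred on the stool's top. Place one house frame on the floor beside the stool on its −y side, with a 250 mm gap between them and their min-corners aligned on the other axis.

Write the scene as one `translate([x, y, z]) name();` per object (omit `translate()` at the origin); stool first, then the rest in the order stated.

stool();
translate([21, 23, 396]) stool_2();
translate([0, -5950, 0]) house_frame();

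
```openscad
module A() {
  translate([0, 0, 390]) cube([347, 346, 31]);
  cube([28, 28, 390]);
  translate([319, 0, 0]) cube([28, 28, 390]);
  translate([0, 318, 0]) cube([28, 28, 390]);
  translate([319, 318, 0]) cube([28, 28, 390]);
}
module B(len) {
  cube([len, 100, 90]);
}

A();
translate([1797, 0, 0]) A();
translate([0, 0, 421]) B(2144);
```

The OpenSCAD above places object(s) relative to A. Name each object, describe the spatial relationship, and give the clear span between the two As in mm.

A is a stool. B is a beam. A beam spans the tops of two stools. The clear span between the two stools is 1450 mm.

Second stool starts at x = 1797; first ends at x = 347; clear span = 1797 − 347 = 1450 mm.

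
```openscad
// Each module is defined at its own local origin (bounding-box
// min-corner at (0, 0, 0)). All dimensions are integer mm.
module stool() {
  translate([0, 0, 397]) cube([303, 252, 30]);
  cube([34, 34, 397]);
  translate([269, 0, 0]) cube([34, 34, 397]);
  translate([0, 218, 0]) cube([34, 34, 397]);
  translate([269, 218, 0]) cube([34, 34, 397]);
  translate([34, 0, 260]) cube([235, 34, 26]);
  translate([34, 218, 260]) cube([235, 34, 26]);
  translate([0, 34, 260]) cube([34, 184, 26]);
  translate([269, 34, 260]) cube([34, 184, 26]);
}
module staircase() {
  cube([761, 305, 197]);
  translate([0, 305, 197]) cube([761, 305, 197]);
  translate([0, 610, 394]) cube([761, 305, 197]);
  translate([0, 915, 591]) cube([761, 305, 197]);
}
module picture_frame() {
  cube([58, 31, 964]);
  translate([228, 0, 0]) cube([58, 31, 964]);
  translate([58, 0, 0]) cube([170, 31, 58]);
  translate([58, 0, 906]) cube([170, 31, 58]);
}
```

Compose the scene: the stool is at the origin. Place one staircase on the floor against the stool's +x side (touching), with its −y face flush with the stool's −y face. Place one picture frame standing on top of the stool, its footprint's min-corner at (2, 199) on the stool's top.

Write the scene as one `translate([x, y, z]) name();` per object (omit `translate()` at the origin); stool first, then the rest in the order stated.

stool();
translate([303, 0, 0]) staircase();
translate([2, 199, 427]) picture_frame();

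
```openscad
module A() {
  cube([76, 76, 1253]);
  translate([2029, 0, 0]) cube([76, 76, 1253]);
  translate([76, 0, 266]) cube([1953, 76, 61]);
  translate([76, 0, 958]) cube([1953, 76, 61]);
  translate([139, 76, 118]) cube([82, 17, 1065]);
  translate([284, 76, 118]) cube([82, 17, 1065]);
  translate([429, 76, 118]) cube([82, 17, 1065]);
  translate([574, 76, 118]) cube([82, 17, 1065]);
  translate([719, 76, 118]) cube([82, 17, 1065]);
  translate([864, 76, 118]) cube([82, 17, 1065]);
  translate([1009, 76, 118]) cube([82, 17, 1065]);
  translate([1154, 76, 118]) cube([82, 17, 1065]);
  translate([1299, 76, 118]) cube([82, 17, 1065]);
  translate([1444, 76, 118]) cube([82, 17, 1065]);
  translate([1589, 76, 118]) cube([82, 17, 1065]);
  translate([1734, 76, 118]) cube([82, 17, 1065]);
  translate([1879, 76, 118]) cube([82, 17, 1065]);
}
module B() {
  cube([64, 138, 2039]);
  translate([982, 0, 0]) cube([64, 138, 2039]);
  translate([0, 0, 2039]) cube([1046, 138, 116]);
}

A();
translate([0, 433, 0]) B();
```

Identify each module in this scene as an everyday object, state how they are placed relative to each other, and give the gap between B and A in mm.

The door frame's nearest face is 340 mm from the fence section's +y face.

A is a fence section. B is a door frame. The door frame is on the floor beside the fence section on its +y side. The gap between the door frame and the fence section is 340 mm.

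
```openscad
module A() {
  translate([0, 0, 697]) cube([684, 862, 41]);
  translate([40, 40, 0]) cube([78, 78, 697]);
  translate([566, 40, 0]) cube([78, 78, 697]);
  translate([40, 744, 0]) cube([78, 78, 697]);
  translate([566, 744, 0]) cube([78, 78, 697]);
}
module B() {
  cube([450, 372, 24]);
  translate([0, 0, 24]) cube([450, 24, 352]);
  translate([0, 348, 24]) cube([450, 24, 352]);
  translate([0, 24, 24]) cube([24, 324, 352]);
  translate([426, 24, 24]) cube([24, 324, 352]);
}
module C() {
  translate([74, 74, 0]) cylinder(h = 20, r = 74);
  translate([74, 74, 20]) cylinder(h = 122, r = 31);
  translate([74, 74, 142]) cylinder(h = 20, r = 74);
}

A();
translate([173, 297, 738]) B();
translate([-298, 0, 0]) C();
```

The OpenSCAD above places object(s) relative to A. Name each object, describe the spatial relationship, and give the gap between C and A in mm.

A is a table. B is an open box. C is a spool. The open box is on top of the table. The spool is on the floor beside the table on its −x side. The gap between the spool and the table is 150 mm.

The spool's nearest face is 150 mm from the table's −x face.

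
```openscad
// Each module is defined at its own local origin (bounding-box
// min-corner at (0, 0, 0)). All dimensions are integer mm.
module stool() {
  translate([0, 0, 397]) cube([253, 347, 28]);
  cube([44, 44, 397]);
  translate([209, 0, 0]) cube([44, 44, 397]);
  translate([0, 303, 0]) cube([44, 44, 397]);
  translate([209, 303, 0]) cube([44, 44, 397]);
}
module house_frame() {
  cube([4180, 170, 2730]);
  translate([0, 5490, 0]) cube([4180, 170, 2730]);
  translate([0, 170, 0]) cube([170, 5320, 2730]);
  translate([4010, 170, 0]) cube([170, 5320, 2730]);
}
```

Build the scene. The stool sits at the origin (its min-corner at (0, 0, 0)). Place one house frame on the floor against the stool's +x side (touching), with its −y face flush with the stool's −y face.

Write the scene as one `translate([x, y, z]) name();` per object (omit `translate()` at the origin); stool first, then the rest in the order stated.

stool();
translate([253, 0, 0]) house_frame();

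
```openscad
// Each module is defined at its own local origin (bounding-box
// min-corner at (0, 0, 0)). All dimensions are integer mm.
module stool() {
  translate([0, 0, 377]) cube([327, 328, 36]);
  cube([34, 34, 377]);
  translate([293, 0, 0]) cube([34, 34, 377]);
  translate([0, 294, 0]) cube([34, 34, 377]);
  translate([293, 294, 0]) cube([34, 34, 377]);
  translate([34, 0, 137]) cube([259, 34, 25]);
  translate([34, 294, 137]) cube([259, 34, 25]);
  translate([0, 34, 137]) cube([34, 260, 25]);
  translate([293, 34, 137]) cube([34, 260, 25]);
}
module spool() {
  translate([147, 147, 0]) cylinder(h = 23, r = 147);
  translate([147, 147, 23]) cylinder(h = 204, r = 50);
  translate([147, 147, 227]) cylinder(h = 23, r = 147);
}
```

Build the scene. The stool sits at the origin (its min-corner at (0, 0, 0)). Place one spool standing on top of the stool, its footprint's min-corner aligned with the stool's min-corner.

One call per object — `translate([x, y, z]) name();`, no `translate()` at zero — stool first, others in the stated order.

stool();
translate([0, 0, 413]) spool();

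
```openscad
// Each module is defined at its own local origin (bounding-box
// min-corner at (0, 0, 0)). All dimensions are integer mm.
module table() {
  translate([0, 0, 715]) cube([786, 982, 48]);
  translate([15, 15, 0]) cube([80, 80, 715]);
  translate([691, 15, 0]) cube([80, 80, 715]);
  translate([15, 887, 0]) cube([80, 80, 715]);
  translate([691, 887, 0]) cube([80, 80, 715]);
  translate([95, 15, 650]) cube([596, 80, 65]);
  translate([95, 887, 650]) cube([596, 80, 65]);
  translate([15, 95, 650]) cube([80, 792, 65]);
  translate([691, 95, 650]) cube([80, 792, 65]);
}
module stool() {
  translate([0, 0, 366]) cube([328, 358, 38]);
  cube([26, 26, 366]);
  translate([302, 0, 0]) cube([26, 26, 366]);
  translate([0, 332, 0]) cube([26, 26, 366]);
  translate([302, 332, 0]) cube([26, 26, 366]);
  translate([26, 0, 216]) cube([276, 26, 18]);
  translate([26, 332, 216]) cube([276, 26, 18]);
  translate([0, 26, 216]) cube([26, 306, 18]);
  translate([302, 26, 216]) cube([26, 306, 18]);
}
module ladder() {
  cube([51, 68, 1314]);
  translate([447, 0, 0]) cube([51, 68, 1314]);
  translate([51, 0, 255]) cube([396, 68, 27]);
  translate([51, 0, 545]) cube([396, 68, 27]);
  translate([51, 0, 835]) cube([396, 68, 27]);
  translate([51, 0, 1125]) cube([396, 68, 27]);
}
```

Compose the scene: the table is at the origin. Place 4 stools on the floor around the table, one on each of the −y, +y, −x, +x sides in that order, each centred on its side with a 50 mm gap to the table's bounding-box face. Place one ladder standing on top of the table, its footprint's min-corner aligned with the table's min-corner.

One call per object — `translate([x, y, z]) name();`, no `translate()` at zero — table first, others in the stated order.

table();
translate([229, -408, 0]) stool();
translate([229, 1032, 0]) stool();
translate([-378, 312, 0]) stool();
translate([836, 312, 0]) stool();
translate([0, 0, 763]) ladder();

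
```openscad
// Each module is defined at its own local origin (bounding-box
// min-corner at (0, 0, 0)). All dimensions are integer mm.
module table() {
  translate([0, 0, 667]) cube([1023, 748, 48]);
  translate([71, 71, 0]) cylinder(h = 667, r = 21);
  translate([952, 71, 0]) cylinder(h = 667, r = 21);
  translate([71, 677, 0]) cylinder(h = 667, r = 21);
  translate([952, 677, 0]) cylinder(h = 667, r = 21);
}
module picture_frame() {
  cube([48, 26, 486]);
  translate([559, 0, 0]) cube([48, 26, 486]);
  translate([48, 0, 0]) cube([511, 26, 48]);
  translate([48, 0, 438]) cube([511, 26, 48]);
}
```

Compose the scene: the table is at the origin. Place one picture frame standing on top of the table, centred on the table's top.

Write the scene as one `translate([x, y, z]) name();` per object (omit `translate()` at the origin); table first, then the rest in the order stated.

table();
translate([208, 361, 715]) picture_frame();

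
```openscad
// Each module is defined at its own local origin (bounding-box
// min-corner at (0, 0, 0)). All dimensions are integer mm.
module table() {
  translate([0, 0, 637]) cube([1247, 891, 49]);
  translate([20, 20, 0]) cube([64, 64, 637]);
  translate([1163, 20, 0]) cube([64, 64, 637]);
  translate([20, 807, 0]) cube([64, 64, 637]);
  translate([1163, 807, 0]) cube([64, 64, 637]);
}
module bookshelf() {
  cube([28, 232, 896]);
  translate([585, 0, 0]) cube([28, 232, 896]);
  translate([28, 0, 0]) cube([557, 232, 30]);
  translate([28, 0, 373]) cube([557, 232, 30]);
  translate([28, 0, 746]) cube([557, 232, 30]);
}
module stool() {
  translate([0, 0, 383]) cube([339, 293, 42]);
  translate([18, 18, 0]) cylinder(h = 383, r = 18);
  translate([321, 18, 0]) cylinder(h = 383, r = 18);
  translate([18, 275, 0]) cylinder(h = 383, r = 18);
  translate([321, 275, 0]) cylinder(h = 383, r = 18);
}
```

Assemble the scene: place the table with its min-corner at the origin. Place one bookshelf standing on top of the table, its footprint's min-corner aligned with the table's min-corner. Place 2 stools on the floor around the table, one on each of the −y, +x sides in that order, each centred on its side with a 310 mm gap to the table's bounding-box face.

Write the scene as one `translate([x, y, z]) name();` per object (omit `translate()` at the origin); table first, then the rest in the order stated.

table();
translate([0, 0, 686]) bookshelf();
translate([454, -603, 0]) stool();
translate([1557, 299, 0]) stool();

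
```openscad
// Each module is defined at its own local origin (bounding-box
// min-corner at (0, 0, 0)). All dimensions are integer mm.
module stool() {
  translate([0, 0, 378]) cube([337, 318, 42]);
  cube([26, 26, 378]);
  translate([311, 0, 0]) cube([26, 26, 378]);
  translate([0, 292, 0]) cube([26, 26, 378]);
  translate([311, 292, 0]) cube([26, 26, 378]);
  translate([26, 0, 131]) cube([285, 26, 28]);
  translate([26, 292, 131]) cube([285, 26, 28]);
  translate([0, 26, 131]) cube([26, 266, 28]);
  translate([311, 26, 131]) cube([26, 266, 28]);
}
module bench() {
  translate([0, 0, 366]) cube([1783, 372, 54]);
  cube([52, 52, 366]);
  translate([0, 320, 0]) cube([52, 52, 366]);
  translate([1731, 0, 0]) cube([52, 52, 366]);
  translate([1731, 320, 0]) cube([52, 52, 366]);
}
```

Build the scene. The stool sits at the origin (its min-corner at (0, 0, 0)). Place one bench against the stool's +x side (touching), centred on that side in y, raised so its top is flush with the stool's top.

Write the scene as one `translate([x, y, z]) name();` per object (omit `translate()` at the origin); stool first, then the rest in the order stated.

stool();
translate([337, -27, 0]) bench();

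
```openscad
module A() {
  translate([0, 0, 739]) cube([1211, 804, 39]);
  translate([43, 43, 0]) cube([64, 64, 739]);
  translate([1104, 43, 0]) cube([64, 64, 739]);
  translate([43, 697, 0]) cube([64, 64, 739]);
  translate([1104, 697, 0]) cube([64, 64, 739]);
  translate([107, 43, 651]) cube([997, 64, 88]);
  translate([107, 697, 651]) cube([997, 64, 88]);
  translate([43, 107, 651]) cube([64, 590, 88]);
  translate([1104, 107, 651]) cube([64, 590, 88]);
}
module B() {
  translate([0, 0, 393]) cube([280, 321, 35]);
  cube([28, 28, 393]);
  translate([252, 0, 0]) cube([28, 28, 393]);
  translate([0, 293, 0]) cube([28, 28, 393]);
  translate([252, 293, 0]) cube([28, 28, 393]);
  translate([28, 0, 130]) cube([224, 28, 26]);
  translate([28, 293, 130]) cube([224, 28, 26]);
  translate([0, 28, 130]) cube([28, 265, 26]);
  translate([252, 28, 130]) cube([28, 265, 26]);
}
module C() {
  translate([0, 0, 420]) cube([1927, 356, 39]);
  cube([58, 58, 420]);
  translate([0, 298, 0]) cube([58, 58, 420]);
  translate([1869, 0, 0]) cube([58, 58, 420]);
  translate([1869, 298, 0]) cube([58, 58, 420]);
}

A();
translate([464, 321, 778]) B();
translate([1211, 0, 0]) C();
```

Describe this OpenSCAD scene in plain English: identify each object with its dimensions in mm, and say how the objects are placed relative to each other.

A is a table: top 1211 mm (x) × 804 mm (y), 39 mm thick, upper face at z = 778 mm, on four 64×64 mm square legs, each inset 43 mm from the nearest pair of top edges, running from z = 0 to the bottom of the top. Four apron rails, 64 mm thick and 88 mm tall, run between adjacent legs with their top edges flush with the underside of the top and their outer faces flush with the legs' outer faces.

B is a four-legged stool. The seat is a 280×321×35 mm slab whose top surface is at z = 428 mm; four square legs, each 28×28 mm in cross-section, run from the floor (z = 0) to the underside of the seat, each flush with a corner of the seat. Four stretchers, 28 mm wide and 26 mm tall, connect adjacent legs with their undersides at z = 130 mm, each running between the inner faces of the legs it joins and aligned with the legs' outer faces on the other axis.

C is a long wooden bench with a 1927 mm (x) × 356 mm (y) seat, 39 mm thick, its top surface 459 mm above the floor. Four 58 mm square legs at the seat corners, flush with the edges, run from z = 0 to the seat underside.

The stool is on top of the table. The bench is against the table's +x side, with their −y faces flush.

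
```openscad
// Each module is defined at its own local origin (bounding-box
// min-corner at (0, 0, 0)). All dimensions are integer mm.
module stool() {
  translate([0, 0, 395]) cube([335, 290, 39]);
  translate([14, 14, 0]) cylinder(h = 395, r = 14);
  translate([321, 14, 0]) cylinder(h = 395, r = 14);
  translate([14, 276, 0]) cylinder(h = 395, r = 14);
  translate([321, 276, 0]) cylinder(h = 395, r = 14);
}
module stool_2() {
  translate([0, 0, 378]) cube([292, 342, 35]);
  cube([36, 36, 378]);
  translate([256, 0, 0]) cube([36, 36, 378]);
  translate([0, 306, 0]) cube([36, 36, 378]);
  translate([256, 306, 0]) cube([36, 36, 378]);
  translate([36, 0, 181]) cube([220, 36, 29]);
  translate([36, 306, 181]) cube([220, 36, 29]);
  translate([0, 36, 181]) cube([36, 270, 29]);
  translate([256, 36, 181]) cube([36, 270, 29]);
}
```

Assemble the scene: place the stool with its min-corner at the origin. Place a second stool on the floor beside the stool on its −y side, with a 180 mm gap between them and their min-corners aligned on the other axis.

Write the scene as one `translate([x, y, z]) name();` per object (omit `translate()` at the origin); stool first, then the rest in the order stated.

stool();
translate([0, -522, 0]) stool_2();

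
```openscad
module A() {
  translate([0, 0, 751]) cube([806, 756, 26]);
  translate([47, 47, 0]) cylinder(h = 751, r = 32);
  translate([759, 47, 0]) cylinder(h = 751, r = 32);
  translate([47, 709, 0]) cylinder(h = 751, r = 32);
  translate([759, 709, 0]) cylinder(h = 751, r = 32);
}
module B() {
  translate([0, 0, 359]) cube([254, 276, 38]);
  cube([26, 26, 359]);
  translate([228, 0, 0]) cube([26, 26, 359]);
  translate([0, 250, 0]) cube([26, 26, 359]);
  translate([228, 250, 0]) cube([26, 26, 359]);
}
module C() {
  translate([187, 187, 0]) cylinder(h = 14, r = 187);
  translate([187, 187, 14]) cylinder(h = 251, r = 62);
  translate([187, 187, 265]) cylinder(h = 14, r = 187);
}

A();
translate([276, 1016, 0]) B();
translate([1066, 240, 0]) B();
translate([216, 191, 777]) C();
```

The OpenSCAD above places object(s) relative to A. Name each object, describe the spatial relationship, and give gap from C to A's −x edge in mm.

The spool's min-x is at 216; the table's min-x is 0; gap = 216 mm.

A is a table. B is a stool. C is a spool. Two stools sit around the table at the +y, +x sides. The spool is on top of the table, centred. The gap from the spool to the table's −x edge is 216 mm.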